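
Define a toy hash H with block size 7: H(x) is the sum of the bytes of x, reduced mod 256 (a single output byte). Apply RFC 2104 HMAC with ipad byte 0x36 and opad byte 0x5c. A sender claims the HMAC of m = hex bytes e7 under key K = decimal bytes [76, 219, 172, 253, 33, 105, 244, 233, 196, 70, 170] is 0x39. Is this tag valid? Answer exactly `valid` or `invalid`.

Key decimal bytes [76, 219, 172, 253, 33, 105, 244, 233, 196, 70, 170] = 4c db ac fd 21 69 f4 e9 c4 46 aa is 11 bytes > B = 7, so hash it first: H(key) = eb, then zero-pad to 7 bytes: K' = eb 00 00 00 00 00 00.
K' ⊕ ipad = dd 36 36 36 36 36 36; K' ⊕ opad = b7 5c 5c 5c 5c 5c 5c.
Inner hash: sum = 221+54+54+54+54+54+54+231 = 776; mod 256 = 8 → 08.
Outer hash (recomputed tag): sum = 183+92+92+92+92+92+92+8 = 743; mod 256 = 231 → e7.
Recomputed tag = e7; claimed = 39 → mismatch.

invalid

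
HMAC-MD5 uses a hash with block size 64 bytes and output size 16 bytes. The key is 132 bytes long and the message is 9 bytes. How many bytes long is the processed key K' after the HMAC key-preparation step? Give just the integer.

Key is 132 > 64 bytes, so it is hashed to 16 bytes then zero-padded to 64: |K'| = 64.

64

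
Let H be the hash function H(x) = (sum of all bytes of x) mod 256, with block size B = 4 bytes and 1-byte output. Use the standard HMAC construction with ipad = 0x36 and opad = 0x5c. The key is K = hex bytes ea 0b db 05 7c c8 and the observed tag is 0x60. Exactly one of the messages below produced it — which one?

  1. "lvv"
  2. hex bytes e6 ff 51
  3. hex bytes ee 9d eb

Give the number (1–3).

Key hex bytes ea 0b db 05 7c c8 is 6 bytes > B = 4, so hash it first: H(key) = 19, then zero-pad to 4 bytes: K' = 19 00 00 00.
K' ⊕ ipad = 2f 36 36 36; K' ⊕ opad = 45 5c 5c 5c.
m1: inner = H(2f 36 36 36 6c 76 76) = 29; tag = H(45 5c 5c 5c 29) = 82
m2: inner = H(2f 36 36 36 e6 ff 51) = 07; tag = H(45 5c 5c 5c 07) = 60 ← matches
m3: inner = H(2f 36 36 36 ee 9d eb) = 47; tag = H(45 5c 5c 5c 47) = a0

2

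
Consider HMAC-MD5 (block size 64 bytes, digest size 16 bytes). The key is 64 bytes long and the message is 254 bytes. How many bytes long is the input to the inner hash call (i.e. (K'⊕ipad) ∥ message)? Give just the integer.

Key is 64 ≤ 64 bytes, zero-padded: |K'| = 64.
Inner input = (K'⊕ipad) ∥ m → 64 + 254 = 318 bytes.

318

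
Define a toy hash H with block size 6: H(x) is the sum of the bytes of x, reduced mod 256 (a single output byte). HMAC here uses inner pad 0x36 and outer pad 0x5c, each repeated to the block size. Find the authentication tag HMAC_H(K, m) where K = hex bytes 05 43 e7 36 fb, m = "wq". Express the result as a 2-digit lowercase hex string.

04

Key hex bytes 05 43 e7 36 fb is 5 bytes ≤ B = 6; zero-pad to 6 bytes: K' = 05 43 e7 36 fb 00.
K' ⊕ ipad = 33 75 d1 00 cd 36.  K' ⊕ opad = 59 1f bb 6a a7 5c.
Inner input = (K'⊕ipad) ∥ m = 33 75 d1 00 cd 36 ∥ 77 71.
Inner hash: sum = 51+117+209+0+205+54+119+113 = 868; mod 256 = 100 → 64.
Outer input = (K'⊕opad) ∥ inner = 59 1f bb 6a a7 5c ∥ 64.
Outer hash (tag): sum = 89+31+187+106+167+92+100 = 772; mod 256 = 4 → 04.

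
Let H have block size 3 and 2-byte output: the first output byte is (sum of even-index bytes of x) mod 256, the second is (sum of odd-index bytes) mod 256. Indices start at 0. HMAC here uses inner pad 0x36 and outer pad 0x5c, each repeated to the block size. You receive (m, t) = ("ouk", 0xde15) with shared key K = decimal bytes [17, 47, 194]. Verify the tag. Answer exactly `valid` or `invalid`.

invalid

Key decimal bytes [17, 47, 194] = 11 2f c2 is exactly B = 3 bytes: K' = 11 2f c2.
K' ⊕ ipad = 27 19 f4; K' ⊕ opad = 4d 73 9e.
Inner hash: even-index sum = 400 mod 256 = 144; odd-index sum = 243 mod 256 = 243 → 90 f3.
Outer hash (recomputed tag): even-index sum = 478 mod 256 = 222; odd-index sum = 259 mod 256 = 3 → de 03.
Recomputed tag = de03; claimed = de15 → mismatch.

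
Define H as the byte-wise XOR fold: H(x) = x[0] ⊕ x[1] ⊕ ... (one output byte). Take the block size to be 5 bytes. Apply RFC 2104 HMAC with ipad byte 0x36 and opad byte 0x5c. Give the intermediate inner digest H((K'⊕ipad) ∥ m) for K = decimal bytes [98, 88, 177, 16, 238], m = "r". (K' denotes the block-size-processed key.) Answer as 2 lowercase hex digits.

Key decimal bytes [98, 88, 177, 16, 238] = 62 58 b1 10 ee is exactly B = 5 bytes: K' = 62 58 b1 10 ee.
K' ⊕ ipad = 54 6e 87 26 d8.
Inner input = 54 6e 87 26 d8 ∥ 72.
Inner hash: XOR 54⊕6e⊕87⊕26⊕d8⊕72 = 31.

31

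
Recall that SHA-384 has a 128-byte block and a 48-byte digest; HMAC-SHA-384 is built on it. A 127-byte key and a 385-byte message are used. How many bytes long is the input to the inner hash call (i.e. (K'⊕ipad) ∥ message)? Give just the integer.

Key is 127 ≤ 128 bytes, zero-padded: |K'| = 128.
Inner input = (K'⊕ipad) ∥ m → 128 + 385 = 513 bytes.

513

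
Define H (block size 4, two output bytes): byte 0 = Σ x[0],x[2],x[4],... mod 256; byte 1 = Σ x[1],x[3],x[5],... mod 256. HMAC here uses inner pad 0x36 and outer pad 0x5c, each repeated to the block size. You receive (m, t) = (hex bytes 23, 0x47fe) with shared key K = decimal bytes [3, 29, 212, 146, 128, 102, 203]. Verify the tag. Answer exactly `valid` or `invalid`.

Key decimal bytes [3, 29, 212, 146, 128, 102, 203] = 03 1d d4 92 80 66 cb is 7 bytes > B = 4, so hash it first: H(key) = 22 15, then zero-pad to 4 bytes: K' = 22 15 00 00.
K' ⊕ ipad = 14 23 36 36; K' ⊕ opad = 7e 49 5c 5c.
Inner hash: even-index sum = 109 mod 256 = 109; odd-index sum = 89 mod 256 = 89 → 6d 59.
Outer hash (recomputed tag): even-index sum = 327 mod 256 = 71; odd-index sum = 254 mod 256 = 254 → 47 fe.
Recomputed tag = 47fe; claimed = 47fe → match.

valid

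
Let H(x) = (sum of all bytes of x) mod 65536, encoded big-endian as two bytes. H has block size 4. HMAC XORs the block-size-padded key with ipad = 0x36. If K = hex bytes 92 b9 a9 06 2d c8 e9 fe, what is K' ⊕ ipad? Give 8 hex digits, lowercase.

32e03636

Key hex bytes 92 b9 a9 06 2d c8 e9 fe is 8 bytes > B = 4, so hash it first: H(key) = 04 d6, then zero-pad to 4 bytes: K' = 04 d6 00 00.
XOR each byte with 0x36: 04⊕36=32, d6⊕36=e0, 00⊕36=36, 00⊕36=36.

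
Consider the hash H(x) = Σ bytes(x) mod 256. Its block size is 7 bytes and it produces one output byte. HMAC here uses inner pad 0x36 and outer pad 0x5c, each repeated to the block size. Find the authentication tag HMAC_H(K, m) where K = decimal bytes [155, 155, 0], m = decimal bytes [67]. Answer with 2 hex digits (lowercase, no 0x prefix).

Key decimal bytes [155, 155, 0] = 9b 9b 00 is 3 bytes ≤ B = 7; zero-pad to 7 bytes: K' = 9b 9b 00 00 00 00 00.
K' ⊕ ipad = ad ad 36 36 36 36 36.  K' ⊕ opad = c7 c7 5c 5c 5c 5c 5c.
Inner input = (K'⊕ipad) ∥ m = ad ad 36 36 36 36 36 ∥ 43.
Inner hash: sum = 173+173+54+54+54+54+54+67 = 683; mod 256 = 171 → ab.
Outer input = (K'⊕opad) ∥ inner = c7 c7 5c 5c 5c 5c 5c ∥ ab.
Outer hash (tag): sum = 199+199+92+92+92+92+92+171 = 1029; mod 256 = 5 → 05.

05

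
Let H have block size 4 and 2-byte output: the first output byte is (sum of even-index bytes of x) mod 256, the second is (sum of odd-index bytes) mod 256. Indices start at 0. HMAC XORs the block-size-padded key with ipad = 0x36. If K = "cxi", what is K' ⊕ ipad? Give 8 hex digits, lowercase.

Key "cxi" = 63 78 69 is 3 bytes ≤ B = 4; zero-pad to 4 bytes: K' = 63 78 69 00.
XOR each byte with 0x36: 63⊕36=55, 78⊕36=4e, 69⊕36=5f, 00⊕36=36.

554e5f36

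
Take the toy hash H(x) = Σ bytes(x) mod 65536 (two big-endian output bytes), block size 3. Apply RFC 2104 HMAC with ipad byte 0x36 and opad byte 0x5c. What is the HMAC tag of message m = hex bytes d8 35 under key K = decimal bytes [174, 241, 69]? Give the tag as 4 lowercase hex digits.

0299

Key decimal bytes [174, 241, 69] = ae f1 45 is exactly B = 3 bytes: K' = ae f1 45.
K' ⊕ ipad = 98 c7 73.  K' ⊕ opad = f2 ad 19.
Inner input = (K'⊕ipad) ∥ m = 98 c7 73 ∥ d8 35.
Inner hash: sum = 152+199+115+216+53 = 735 → 02 df.
Outer input = (K'⊕opad) ∥ inner = f2 ad 19 ∥ 02 df.
Outer hash (tag): sum = 242+173+25+2+223 = 665 → 02 99.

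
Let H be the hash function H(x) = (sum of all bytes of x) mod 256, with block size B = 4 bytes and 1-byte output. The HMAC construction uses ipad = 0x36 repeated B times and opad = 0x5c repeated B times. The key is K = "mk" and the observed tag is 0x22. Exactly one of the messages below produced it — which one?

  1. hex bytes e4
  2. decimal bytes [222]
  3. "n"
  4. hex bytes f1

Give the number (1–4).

2

Key "mk" = 6d 6b is 2 bytes ≤ B = 4; zero-pad to 4 bytes: K' = 6d 6b 00 00.
K' ⊕ ipad = 5b 5d 36 36; K' ⊕ opad = 31 37 5c 5c.
m1: inner = H(5b 5d 36 36 e4) = 08; tag = H(31 37 5c 5c 08) = 28
m2: inner = H(5b 5d 36 36 de) = 02; tag = H(31 37 5c 5c 02) = 22 ← matches
m3: inner = H(5b 5d 36 36 6e) = 92; tag = H(31 37 5c 5c 92) = b2
m4: inner = H(5b 5d 36 36 f1) = 15; tag = H(31 37 5c 5c 15) = 35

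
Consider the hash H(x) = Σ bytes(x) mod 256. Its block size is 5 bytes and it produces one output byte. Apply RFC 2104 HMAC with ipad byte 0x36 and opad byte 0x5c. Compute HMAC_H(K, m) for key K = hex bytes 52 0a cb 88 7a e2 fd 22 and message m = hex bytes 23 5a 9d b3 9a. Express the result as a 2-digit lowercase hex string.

41

Key hex bytes 52 0a cb 88 7a e2 fd 22 is 8 bytes > B = 5, so hash it first: H(key) = 2a, then zero-pad to 5 bytes: K' = 2a 00 00 00 00.
K' ⊕ ipad = 1c 36 36 36 36.  K' ⊕ opad = 76 5c 5c 5c 5c.
Inner input = (K'⊕ipad) ∥ m = 1c 36 36 36 36 ∥ 23 5a 9d b3 9a.
Inner hash: sum = 28+54+54+54+54+35+90+157+179+154 = 859; mod 256 = 91 → 5b.
Outer input = (K'⊕opad) ∥ inner = 76 5c 5c 5c 5c ∥ 5b.
Outer hash (tag): sum = 118+92+92+92+92+91 = 577; mod 256 = 65 → 41.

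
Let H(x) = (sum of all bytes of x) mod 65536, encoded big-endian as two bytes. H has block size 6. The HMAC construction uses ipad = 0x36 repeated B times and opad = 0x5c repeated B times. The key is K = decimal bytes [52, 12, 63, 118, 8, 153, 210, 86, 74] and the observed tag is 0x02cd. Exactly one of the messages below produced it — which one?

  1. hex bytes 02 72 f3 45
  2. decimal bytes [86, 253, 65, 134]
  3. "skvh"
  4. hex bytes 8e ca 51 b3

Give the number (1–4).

4

Key decimal bytes [52, 12, 63, 118, 8, 153, 210, 86, 74] = 34 0c 3f 76 08 99 d2 56 4a is 9 bytes > B = 6, so hash it first: H(key) = 03 08, then zero-pad to 6 bytes: K' = 03 08 00 00 00 00.
K' ⊕ ipad = 35 3e 36 36 36 36; K' ⊕ opad = 5f 54 5c 5c 5c 5c.
m1: inner = H(35 3e 36 36 36 36 02 72 f3 45) = 02 f7; tag = H(5f 54 5c 5c 5c 5c 02 f7) = 031c
m2: inner = H(35 3e 36 36 36 36 56 fd 41 86) = 03 65; tag = H(5f 54 5c 5c 5c 5c 03 65) = 028b
m3: inner = H(35 3e 36 36 36 36 73 6b 76 68) = 03 07; tag = H(5f 54 5c 5c 5c 5c 03 07) = 022d
m4: inner = H(35 3e 36 36 36 36 8e ca 51 b3) = 03 a7; tag = H(5f 54 5c 5c 5c 5c 03 a7) = 02cd ← matches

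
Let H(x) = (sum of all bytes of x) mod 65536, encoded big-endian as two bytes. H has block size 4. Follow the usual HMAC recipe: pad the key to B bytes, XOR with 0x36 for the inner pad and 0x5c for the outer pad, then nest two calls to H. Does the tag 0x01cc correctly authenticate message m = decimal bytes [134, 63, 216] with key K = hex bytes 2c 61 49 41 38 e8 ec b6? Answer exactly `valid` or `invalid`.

valid

Key hex bytes 2c 61 49 41 38 e8 ec b6 is 8 bytes > B = 4, so hash it first: H(key) = 03 d9, then zero-pad to 4 bytes: K' = 03 d9 00 00.
K' ⊕ ipad = 35 ef 36 36; K' ⊕ opad = 5f 85 5c 5c.
Inner hash: sum = 53+239+54+54+134+63+216 = 813 → 03 2d.
Outer hash (recomputed tag): sum = 95+133+92+92+3+45 = 460 → 01 cc.
Recomputed tag = 01cc; claimed = 01cc → match.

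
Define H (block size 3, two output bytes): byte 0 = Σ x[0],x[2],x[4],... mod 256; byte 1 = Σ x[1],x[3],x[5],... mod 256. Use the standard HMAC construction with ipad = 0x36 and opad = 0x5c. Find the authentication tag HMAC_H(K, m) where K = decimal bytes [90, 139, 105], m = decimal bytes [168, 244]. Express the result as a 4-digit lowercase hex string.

Key decimal bytes [90, 139, 105] = 5a 8b 69 is exactly B = 3 bytes: K' = 5a 8b 69.
K' ⊕ ipad = 6c bd 5f.  K' ⊕ opad = 06 d7 35.
Inner input = (K'⊕ipad) ∥ m = 6c bd 5f ∥ a8 f4.
Inner hash: even-index sum = 447 mod 256 = 191; odd-index sum = 357 mod 256 = 101 → bf 65.
Outer input = (K'⊕opad) ∥ inner = 06 d7 35 ∥ bf 65.
Outer hash (tag): even-index sum = 160 mod 256 = 160; odd-index sum = 406 mod 256 = 150 → a0 96.

a096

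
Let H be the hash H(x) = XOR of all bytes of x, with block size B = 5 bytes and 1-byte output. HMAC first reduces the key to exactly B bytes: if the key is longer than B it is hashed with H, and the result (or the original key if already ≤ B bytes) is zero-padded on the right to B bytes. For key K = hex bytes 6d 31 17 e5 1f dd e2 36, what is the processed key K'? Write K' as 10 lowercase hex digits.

|K| = 8 > B = 5, so first hash the key.
H(K): XOR 6d⊕31⊕17⊕e5⊕1f⊕dd⊕e2⊕36 = b8.
Zero-pad H(K) = b8 to 5 bytes: K' = b8 00 00 00 00.

b800000000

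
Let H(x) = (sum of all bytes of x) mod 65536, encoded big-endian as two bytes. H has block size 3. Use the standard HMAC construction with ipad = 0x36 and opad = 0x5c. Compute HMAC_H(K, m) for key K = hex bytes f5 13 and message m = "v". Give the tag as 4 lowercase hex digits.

Key hex bytes f5 13 is 2 bytes ≤ B = 3; zero-pad to 3 bytes: K' = f5 13 00.
K' ⊕ ipad = c3 25 36.  K' ⊕ opad = a9 4f 5c.
Inner input = (K'⊕ipad) ∥ m = c3 25 36 ∥ 76.
Inner hash: sum = 195+37+54+118 = 404 → 01 94.
Outer input = (K'⊕opad) ∥ inner = a9 4f 5c ∥ 01 94.
Outer hash (tag): sum = 169+79+92+1+148 = 489 → 01 e9.

01e9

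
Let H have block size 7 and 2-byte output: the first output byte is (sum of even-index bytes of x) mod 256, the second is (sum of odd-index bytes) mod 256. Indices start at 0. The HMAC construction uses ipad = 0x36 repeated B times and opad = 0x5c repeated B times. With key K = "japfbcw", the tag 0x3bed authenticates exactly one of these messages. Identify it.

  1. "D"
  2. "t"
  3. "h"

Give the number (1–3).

Key "japfbcw" = 6a 61 70 66 62 63 77 is exactly B = 7 bytes: K' = 6a 61 70 66 62 63 77.
K' ⊕ ipad = 5c 57 46 50 54 55 41; K' ⊕ opad = 36 3d 2c 3a 3e 3f 2b.
m1: inner = H(5c 57 46 50 54 55 41 44) = 37 40; tag = H(36 3d 2c 3a 3e 3f 2b 37 40) = 0bed
m2: inner = H(5c 57 46 50 54 55 41 74) = 37 70; tag = H(36 3d 2c 3a 3e 3f 2b 37 70) = 3bed ← matches
m3: inner = H(5c 57 46 50 54 55 41 68) = 37 64; tag = H(36 3d 2c 3a 3e 3f 2b 37 64) = 2fed

2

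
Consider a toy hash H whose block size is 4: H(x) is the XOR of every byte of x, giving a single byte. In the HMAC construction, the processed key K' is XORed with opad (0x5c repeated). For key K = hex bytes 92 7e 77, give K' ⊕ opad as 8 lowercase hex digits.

Key hex bytes 92 7e 77 is 3 bytes ≤ B = 4; zero-pad to 4 bytes: K' = 92 7e 77 00.
XOR each byte with 0x5c: 92⊕5c=ce, 7e⊕5c=22, 77⊕5c=2b, 00⊕5c=5c.

ce222b5c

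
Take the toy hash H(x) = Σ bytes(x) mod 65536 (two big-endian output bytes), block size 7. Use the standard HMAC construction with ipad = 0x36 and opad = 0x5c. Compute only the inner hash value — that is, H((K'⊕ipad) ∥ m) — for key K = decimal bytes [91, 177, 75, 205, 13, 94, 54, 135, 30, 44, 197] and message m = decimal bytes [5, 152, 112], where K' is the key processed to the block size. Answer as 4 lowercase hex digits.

02ba

Key decimal bytes [91, 177, 75, 205, 13, 94, 54, 135, 30, 44, 197] = 5b b1 4b cd 0d 5e 36 87 1e 2c c5 is 11 bytes > B = 7, so hash it first: H(key) = 04 5b, then zero-pad to 7 bytes: K' = 04 5b 00 00 00 00 00.
K' ⊕ ipad = 32 6d 36 36 36 36 36.
Inner input = 32 6d 36 36 36 36 36 ∥ 05 98 70.
Inner hash: sum = 50+109+54+54+54+54+54+5+152+112 = 698 → 02 ba.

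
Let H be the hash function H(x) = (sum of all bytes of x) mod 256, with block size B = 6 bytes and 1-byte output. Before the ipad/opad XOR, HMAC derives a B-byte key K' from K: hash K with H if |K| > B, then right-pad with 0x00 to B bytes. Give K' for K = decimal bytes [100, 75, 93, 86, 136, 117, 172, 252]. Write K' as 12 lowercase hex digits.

|K| = 8 > B = 6, so first hash the key.
H(K): sum = 100+75+93+86+136+117+172+252 = 1031; mod 256 = 7 → 07.
Zero-pad H(K) = 07 to 6 bytes: K' = 07 00 00 00 00 00.

070000000000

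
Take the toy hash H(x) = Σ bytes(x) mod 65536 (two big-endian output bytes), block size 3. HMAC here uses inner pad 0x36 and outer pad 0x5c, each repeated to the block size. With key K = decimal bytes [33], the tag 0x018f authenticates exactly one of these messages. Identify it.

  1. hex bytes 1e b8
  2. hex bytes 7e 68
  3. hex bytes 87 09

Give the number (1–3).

1

Key decimal bytes [33] = 21 is 1 byte ≤ B = 3; zero-pad to 3 bytes: K' = 21 00 00.
K' ⊕ ipad = 17 36 36; K' ⊕ opad = 7d 5c 5c.
m1: inner = H(17 36 36 1e b8) = 01 59; tag = H(7d 5c 5c 01 59) = 018f ← matches
m2: inner = H(17 36 36 7e 68) = 01 69; tag = H(7d 5c 5c 01 69) = 019f
m3: inner = H(17 36 36 87 09) = 01 13; tag = H(7d 5c 5c 01 13) = 0149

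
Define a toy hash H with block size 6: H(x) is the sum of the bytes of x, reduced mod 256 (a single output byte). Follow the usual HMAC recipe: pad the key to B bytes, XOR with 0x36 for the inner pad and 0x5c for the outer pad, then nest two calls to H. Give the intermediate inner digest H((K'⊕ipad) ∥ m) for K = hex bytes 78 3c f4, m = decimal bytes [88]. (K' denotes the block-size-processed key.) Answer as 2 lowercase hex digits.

14

Key hex bytes 78 3c f4 is 3 bytes ≤ B = 6; zero-pad to 6 bytes: K' = 78 3c f4 00 00 00.
K' ⊕ ipad = 4e 0a c2 36 36 36.
Inner input = 4e 0a c2 36 36 36 ∥ 58.
Inner hash: sum = 78+10+194+54+54+54+88 = 532; mod 256 = 20 → 14.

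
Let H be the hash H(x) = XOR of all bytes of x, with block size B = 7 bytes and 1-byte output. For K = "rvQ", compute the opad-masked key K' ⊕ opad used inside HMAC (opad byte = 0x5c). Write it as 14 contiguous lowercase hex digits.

2e2a0d5c5c5c5c

Key "rvQ" = 72 76 51 is 3 bytes ≤ B = 7; zero-pad to 7 bytes: K' = 72 76 51 00 00 00 00.
XOR each byte with 0x5c: 72⊕5c=2e, 76⊕5c=2a, 51⊕5c=0d, 00⊕5c=5c, 00⊕5c=5c, 00⊕5c=5c, 00⊕5c=5c.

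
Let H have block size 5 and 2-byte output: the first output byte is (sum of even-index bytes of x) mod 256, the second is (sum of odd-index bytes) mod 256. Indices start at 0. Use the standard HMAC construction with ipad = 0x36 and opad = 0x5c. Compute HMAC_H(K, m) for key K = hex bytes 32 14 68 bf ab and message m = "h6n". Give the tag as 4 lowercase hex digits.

Key hex bytes 32 14 68 bf ab is exactly B = 5 bytes: K' = 32 14 68 bf ab.
K' ⊕ ipad = 04 22 5e 89 9d.  K' ⊕ opad = 6e 48 34 e3 f7.
Inner input = (K'⊕ipad) ∥ m = 04 22 5e 89 9d ∥ 68 36 6e.
Inner hash: even-index sum = 309 mod 256 = 53; odd-index sum = 385 mod 256 = 129 → 35 81.
Outer input = (K'⊕opad) ∥ inner = 6e 48 34 e3 f7 ∥ 35 81.
Outer hash (tag): even-index sum = 538 mod 256 = 26; odd-index sum = 352 mod 256 = 96 → 1a 60.

1a60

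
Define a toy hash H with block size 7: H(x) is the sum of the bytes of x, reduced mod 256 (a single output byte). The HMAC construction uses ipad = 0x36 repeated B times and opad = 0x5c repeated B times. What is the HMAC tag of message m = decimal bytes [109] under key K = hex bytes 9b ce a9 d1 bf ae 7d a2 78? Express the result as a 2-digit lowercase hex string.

Key hex bytes 9b ce a9 d1 bf ae 7d a2 78 is 9 bytes > B = 7, so hash it first: H(key) = e7, then zero-pad to 7 bytes: K' = e7 00 00 00 00 00 00.
K' ⊕ ipad = d1 36 36 36 36 36 36.  K' ⊕ opad = bb 5c 5c 5c 5c 5c 5c.
Inner input = (K'⊕ipad) ∥ m = d1 36 36 36 36 36 36 ∥ 6d.
Inner hash: sum = 209+54+54+54+54+54+54+109 = 642; mod 256 = 130 → 82.
Outer input = (K'⊕opad) ∥ inner = bb 5c 5c 5c 5c 5c 5c ∥ 82.
Outer hash (tag): sum = 187+92+92+92+92+92+92+130 = 869; mod 256 = 101 → 65.

65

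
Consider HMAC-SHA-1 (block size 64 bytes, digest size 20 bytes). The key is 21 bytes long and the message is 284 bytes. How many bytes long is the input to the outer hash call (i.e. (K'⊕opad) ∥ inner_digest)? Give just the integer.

Key is 21 ≤ 64 bytes, zero-padded: |K'| = 64.
Outer input = (K'⊕opad) ∥ H(inner) → 64 + 20 = 84 bytes.

84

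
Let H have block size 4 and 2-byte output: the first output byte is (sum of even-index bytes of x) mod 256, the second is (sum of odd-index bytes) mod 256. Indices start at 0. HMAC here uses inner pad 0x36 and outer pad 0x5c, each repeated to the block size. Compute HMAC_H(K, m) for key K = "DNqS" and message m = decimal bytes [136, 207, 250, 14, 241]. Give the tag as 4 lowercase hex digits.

Key "DNqS" = 44 4e 71 53 is exactly B = 4 bytes: K' = 44 4e 71 53.
K' ⊕ ipad = 72 78 47 65.  K' ⊕ opad = 18 12 2d 0f.
Inner input = (K'⊕ipad) ∥ m = 72 78 47 65 ∥ 88 cf fa 0e f1.
Inner hash: even-index sum = 812 mod 256 = 44; odd-index sum = 442 mod 256 = 186 → 2c ba.
Outer input = (K'⊕opad) ∥ inner = 18 12 2d 0f ∥ 2c ba.
Outer hash (tag): even-index sum = 113 mod 256 = 113; odd-index sum = 219 mod 256 = 219 → 71 db.

71db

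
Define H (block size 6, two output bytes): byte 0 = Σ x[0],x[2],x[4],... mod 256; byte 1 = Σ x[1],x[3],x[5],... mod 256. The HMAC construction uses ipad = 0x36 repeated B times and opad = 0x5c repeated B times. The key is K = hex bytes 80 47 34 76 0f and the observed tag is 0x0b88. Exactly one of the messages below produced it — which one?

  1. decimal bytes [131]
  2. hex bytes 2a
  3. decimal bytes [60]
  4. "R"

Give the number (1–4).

Key hex bytes 80 47 34 76 0f is 5 bytes ≤ B = 6; zero-pad to 6 bytes: K' = 80 47 34 76 0f 00.
K' ⊕ ipad = b6 71 02 40 39 36; K' ⊕ opad = dc 1b 68 2a 53 5c.
m1: inner = H(b6 71 02 40 39 36 83) = 74 e7; tag = H(dc 1b 68 2a 53 5c 74 e7) = 0b88 ← matches
m2: inner = H(b6 71 02 40 39 36 2a) = 1b e7; tag = H(dc 1b 68 2a 53 5c 1b e7) = b288
m3: inner = H(b6 71 02 40 39 36 3c) = 2d e7; tag = H(dc 1b 68 2a 53 5c 2d e7) = c488
m4: inner = H(b6 71 02 40 39 36 52) = 43 e7; tag = H(dc 1b 68 2a 53 5c 43 e7) = da88

1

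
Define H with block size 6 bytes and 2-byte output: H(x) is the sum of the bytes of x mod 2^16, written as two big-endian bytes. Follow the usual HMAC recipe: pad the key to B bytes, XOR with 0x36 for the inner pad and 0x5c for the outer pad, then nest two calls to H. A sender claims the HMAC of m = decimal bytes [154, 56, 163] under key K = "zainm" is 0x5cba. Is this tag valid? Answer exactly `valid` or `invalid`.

Key "zainm" = 7a 61 69 6e 6d is 5 bytes ≤ B = 6; zero-pad to 6 bytes: K' = 7a 61 69 6e 6d 00.
K' ⊕ ipad = 4c 57 5f 58 5b 36; K' ⊕ opad = 26 3d 35 32 31 5c.
Inner hash: sum = 76+87+95+88+91+54+154+56+163 = 864 → 03 60.
Outer hash (recomputed tag): sum = 38+61+53+50+49+92+3+96 = 442 → 01 ba.
Recomputed tag = 01ba; claimed = 5cba → mismatch.

invalid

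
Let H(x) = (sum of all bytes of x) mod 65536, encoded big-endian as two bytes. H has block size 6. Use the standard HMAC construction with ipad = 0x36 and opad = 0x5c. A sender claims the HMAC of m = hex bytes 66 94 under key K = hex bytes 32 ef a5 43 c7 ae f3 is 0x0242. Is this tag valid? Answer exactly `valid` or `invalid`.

valid

Key hex bytes 32 ef a5 43 c7 ae f3 is 7 bytes > B = 6, so hash it first: H(key) = 04 71, then zero-pad to 6 bytes: K' = 04 71 00 00 00 00.
K' ⊕ ipad = 32 47 36 36 36 36; K' ⊕ opad = 58 2d 5c 5c 5c 5c.
Inner hash: sum = 50+71+54+54+54+54+102+148 = 587 → 02 4b.
Outer hash (recomputed tag): sum = 88+45+92+92+92+92+2+75 = 578 → 02 42.
Recomputed tag = 0242; claimed = 0242 → match.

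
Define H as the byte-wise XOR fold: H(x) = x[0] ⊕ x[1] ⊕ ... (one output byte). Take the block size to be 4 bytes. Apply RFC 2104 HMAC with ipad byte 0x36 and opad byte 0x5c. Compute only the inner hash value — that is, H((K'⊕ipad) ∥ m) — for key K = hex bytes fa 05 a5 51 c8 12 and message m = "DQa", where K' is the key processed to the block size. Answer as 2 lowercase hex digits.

a5

Key hex bytes fa 05 a5 51 c8 12 is 6 bytes > B = 4, so hash it first: H(key) = d1, then zero-pad to 4 bytes: K' = d1 00 00 00.
K' ⊕ ipad = e7 36 36 36.
Inner input = e7 36 36 36 ∥ 44 51 61.
Inner hash: XOR e7⊕36⊕36⊕36⊕44⊕51⊕61 = a5.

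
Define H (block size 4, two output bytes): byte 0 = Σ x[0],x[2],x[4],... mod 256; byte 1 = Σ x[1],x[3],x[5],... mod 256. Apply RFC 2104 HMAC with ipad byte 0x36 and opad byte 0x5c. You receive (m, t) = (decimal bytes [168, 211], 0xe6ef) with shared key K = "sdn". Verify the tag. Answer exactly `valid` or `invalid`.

Key "sdn" = 73 64 6e is 3 bytes ≤ B = 4; zero-pad to 4 bytes: K' = 73 64 6e 00.
K' ⊕ ipad = 45 52 58 36; K' ⊕ opad = 2f 38 32 5c.
Inner hash: even-index sum = 325 mod 256 = 69; odd-index sum = 347 mod 256 = 91 → 45 5b.
Outer hash (recomputed tag): even-index sum = 166 mod 256 = 166; odd-index sum = 239 mod 256 = 239 → a6 ef.
Recomputed tag = a6ef; claimed = e6ef → mismatch.

invalid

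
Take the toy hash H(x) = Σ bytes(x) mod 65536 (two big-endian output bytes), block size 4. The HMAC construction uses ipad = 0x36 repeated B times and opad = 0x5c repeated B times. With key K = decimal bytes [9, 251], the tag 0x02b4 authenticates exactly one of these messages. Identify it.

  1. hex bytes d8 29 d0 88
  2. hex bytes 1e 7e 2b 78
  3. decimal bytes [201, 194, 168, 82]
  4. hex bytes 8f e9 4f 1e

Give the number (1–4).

Key decimal bytes [9, 251] = 09 fb is 2 bytes ≤ B = 4; zero-pad to 4 bytes: K' = 09 fb 00 00.
K' ⊕ ipad = 3f cd 36 36; K' ⊕ opad = 55 a7 5c 5c.
m1: inner = H(3f cd 36 36 d8 29 d0 88) = 03 d1; tag = H(55 a7 5c 5c 03 d1) = 0288
m2: inner = H(3f cd 36 36 1e 7e 2b 78) = 02 b7; tag = H(55 a7 5c 5c 02 b7) = 026d
m3: inner = H(3f cd 36 36 c9 c2 a8 52) = 03 fd; tag = H(55 a7 5c 5c 03 fd) = 02b4 ← matches
m4: inner = H(3f cd 36 36 8f e9 4f 1e) = 03 5d; tag = H(55 a7 5c 5c 03 5d) = 0214

3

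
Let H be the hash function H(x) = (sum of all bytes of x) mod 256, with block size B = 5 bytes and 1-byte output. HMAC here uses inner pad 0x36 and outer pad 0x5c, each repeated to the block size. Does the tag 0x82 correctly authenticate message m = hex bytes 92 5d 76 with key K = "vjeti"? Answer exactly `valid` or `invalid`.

invalid

Key "vjeti" = 76 6a 65 74 69 is exactly B = 5 bytes: K' = 76 6a 65 74 69.
K' ⊕ ipad = 40 5c 53 42 5f; K' ⊕ opad = 2a 36 39 28 35.
Inner hash: sum = 64+92+83+66+95+146+93+118 = 757; mod 256 = 245 → f5.
Outer hash (recomputed tag): sum = 42+54+57+40+53+245 = 491; mod 256 = 235 → eb.
Recomputed tag = eb; claimed = 82 → mismatch.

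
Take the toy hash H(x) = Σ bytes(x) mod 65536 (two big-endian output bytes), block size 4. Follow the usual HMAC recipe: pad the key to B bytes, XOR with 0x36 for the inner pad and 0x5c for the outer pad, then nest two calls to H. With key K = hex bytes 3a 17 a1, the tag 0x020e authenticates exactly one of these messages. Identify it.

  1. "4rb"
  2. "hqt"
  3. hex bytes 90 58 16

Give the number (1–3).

Key hex bytes 3a 17 a1 is 3 bytes ≤ B = 4; zero-pad to 4 bytes: K' = 3a 17 a1 00.
K' ⊕ ipad = 0c 21 97 36; K' ⊕ opad = 66 4b fd 5c.
m1: inner = H(0c 21 97 36 34 72 62) = 02 02; tag = H(66 4b fd 5c 02 02) = 020e ← matches
m2: inner = H(0c 21 97 36 68 71 74) = 02 47; tag = H(66 4b fd 5c 02 47) = 0253
m3: inner = H(0c 21 97 36 90 58 16) = 01 f8; tag = H(66 4b fd 5c 01 f8) = 0303

1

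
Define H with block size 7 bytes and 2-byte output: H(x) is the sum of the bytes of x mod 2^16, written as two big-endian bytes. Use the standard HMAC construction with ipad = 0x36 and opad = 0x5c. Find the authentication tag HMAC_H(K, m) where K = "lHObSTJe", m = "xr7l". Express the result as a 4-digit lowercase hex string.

0370

Key "lHObSTJe" = 6c 48 4f 62 53 54 4a 65 is 8 bytes > B = 7, so hash it first: H(key) = 02 bb, then zero-pad to 7 bytes: K' = 02 bb 00 00 00 00 00.
K' ⊕ ipad = 34 8d 36 36 36 36 36.  K' ⊕ opad = 5e e7 5c 5c 5c 5c 5c.
Inner input = (K'⊕ipad) ∥ m = 34 8d 36 36 36 36 36 ∥ 78 72 37 6c.
Inner hash: sum = 52+141+54+54+54+54+54+120+114+55+108 = 860 → 03 5c.
Outer input = (K'⊕opad) ∥ inner = 5e e7 5c 5c 5c 5c 5c ∥ 03 5c.
Outer hash (tag): sum = 94+231+92+92+92+92+92+3+92 = 880 → 03 70.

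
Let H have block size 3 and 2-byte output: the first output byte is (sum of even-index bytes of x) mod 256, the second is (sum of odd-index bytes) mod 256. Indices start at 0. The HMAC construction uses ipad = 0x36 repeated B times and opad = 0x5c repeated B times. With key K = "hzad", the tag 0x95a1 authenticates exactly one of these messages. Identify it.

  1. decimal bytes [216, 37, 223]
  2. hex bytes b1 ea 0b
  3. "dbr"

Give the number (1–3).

Key "hzad" = 68 7a 61 64 is 4 bytes > B = 3, so hash it first: H(key) = c9 de, then zero-pad to 3 bytes: K' = c9 de 00.
K' ⊕ ipad = ff e8 36; K' ⊕ opad = 95 82 5c.
m1: inner = H(ff e8 36 d8 25 df) = 5a 9f; tag = H(95 82 5c 5a 9f) = 90dc
m2: inner = H(ff e8 36 b1 ea 0b) = 1f a4; tag = H(95 82 5c 1f a4) = 95a1 ← matches
m3: inner = H(ff e8 36 64 62 72) = 97 be; tag = H(95 82 5c 97 be) = af19

2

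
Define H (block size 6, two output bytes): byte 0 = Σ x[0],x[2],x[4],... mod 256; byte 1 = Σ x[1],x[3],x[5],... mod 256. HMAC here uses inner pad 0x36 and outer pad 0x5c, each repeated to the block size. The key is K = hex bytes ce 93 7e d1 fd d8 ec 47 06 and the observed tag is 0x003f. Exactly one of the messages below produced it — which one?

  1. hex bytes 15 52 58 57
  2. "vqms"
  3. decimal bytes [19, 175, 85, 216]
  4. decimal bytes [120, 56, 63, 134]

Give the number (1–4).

3

Key hex bytes ce 93 7e d1 fd d8 ec 47 06 is 9 bytes > B = 6, so hash it first: H(key) = 3b 83, then zero-pad to 6 bytes: K' = 3b 83 00 00 00 00.
K' ⊕ ipad = 0d b5 36 36 36 36; K' ⊕ opad = 67 df 5c 5c 5c 5c.
m1: inner = H(0d b5 36 36 36 36 15 52 58 57) = e6 ca; tag = H(67 df 5c 5c 5c 5c e6 ca) = 0561
m2: inner = H(0d b5 36 36 36 36 76 71 6d 73) = 5c 05; tag = H(67 df 5c 5c 5c 5c 5c 05) = 7b9c
m3: inner = H(0d b5 36 36 36 36 13 af 55 d8) = e1 a8; tag = H(67 df 5c 5c 5c 5c e1 a8) = 003f ← matches
m4: inner = H(0d b5 36 36 36 36 78 38 3f 86) = 30 df; tag = H(67 df 5c 5c 5c 5c 30 df) = 4f76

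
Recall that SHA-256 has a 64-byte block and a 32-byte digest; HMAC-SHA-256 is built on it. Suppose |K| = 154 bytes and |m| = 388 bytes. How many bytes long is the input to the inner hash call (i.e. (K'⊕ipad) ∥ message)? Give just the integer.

452

Key is 154 > 64 bytes, so it is hashed to 32 bytes then zero-padded to 64: |K'| = 64.
Inner input = (K'⊕ipad) ∥ m → 64 + 388 = 452 bytes.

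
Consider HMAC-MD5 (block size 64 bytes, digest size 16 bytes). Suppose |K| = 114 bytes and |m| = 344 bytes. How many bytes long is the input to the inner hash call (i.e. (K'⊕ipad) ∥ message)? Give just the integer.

408

Key is 114 > 64 bytes, so it is hashed to 16 bytes then zero-padded to 64: |K'| = 64.
Inner input = (K'⊕ipad) ∥ m → 64 + 344 = 408 bytes.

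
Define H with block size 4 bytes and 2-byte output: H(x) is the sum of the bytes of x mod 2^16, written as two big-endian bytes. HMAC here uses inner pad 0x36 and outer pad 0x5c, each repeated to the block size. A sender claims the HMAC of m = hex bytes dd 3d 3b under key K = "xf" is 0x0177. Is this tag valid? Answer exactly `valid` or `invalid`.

Key "xf" = 78 66 is 2 bytes ≤ B = 4; zero-pad to 4 bytes: K' = 78 66 00 00.
K' ⊕ ipad = 4e 50 36 36; K' ⊕ opad = 24 3a 5c 5c.
Inner hash: sum = 78+80+54+54+221+61+59 = 607 → 02 5f.
Outer hash (recomputed tag): sum = 36+58+92+92+2+95 = 375 → 01 77.
Recomputed tag = 0177; claimed = 0177 → match.

valid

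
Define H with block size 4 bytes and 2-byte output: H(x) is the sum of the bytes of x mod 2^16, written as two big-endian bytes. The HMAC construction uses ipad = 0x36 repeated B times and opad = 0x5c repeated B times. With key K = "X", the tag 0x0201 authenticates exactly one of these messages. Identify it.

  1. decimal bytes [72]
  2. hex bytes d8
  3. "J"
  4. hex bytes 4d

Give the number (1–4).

Key "X" = 58 is 1 byte ≤ B = 4; zero-pad to 4 bytes: K' = 58 00 00 00.
K' ⊕ ipad = 6e 36 36 36; K' ⊕ opad = 04 5c 5c 5c.
m1: inner = H(6e 36 36 36 48) = 01 58; tag = H(04 5c 5c 5c 01 58) = 0171
m2: inner = H(6e 36 36 36 d8) = 01 e8; tag = H(04 5c 5c 5c 01 e8) = 0201 ← matches
m3: inner = H(6e 36 36 36 4a) = 01 5a; tag = H(04 5c 5c 5c 01 5a) = 0173
m4: inner = H(6e 36 36 36 4d) = 01 5d; tag = H(04 5c 5c 5c 01 5d) = 0176

2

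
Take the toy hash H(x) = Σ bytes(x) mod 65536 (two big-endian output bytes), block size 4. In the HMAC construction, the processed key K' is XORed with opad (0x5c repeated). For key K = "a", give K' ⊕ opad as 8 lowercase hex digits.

3d5c5c5c

Key "a" = 61 is 1 byte ≤ B = 4; zero-pad to 4 bytes: K' = 61 00 00 00.
XOR each byte with 0x5c: 61⊕5c=3d, 00⊕5c=5c, 00⊕5c=5c, 00⊕5c=5c.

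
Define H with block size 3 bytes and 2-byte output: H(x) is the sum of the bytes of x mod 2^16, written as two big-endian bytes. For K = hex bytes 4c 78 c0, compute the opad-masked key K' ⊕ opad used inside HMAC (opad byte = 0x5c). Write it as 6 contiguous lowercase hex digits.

10249c

Key hex bytes 4c 78 c0 is exactly B = 3 bytes: K' = 4c 78 c0.
XOR each byte with 0x5c: 4c⊕5c=10, 78⊕5c=24, c0⊕5c=9c.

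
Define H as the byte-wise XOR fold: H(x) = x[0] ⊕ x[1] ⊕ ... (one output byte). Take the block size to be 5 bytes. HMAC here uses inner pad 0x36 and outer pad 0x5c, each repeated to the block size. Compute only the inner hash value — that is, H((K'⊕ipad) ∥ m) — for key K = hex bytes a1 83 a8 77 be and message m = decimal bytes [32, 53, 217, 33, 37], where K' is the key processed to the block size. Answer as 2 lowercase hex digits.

bd

Key hex bytes a1 83 a8 77 be is exactly B = 5 bytes: K' = a1 83 a8 77 be.
K' ⊕ ipad = 97 b5 9e 41 88.
Inner input = 97 b5 9e 41 88 ∥ 20 35 d9 21 25.
Inner hash: XOR 97⊕b5⊕9e⊕41⊕88⊕20⊕35⊕d9⊕21⊕25 = bd.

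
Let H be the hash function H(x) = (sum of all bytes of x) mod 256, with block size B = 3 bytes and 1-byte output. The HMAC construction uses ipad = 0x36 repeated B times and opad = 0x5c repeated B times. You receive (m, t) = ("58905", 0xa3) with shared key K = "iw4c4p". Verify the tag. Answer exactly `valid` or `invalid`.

Key "iw4c4p" = 69 77 34 63 34 70 is 6 bytes > B = 3, so hash it first: H(key) = 1b, then zero-pad to 3 bytes: K' = 1b 00 00.
K' ⊕ ipad = 2d 36 36; K' ⊕ opad = 47 5c 5c.
Inner hash: sum = 45+54+54+53+56+57+48+53 = 420; mod 256 = 164 → a4.
Outer hash (recomputed tag): sum = 71+92+92+164 = 419; mod 256 = 163 → a3.
Recomputed tag = a3; claimed = a3 → match.

valid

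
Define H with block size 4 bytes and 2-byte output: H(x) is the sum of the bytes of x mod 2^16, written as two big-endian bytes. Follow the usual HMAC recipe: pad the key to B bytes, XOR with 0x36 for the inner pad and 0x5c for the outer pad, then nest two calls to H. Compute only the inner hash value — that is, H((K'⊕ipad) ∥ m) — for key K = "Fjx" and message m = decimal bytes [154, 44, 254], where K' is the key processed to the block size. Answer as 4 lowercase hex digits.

Key "Fjx" = 46 6a 78 is 3 bytes ≤ B = 4; zero-pad to 4 bytes: K' = 46 6a 78 00.
K' ⊕ ipad = 70 5c 4e 36.
Inner input = 70 5c 4e 36 ∥ 9a 2c fe.
Inner hash: sum = 112+92+78+54+154+44+254 = 788 → 03 14.

0314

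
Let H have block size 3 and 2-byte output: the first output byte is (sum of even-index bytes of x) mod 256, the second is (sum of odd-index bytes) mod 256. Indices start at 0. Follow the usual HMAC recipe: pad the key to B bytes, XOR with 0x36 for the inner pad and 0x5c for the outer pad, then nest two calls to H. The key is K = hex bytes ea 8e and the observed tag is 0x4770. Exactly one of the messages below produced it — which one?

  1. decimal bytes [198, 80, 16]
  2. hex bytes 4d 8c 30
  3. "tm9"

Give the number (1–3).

2

Key hex bytes ea 8e is 2 bytes ≤ B = 3; zero-pad to 3 bytes: K' = ea 8e 00.
K' ⊕ ipad = dc b8 36; K' ⊕ opad = b6 d2 5c.
m1: inner = H(dc b8 36 c6 50 10) = 62 8e; tag = H(b6 d2 5c 62 8e) = a034
m2: inner = H(dc b8 36 4d 8c 30) = 9e 35; tag = H(b6 d2 5c 9e 35) = 4770 ← matches
m3: inner = H(dc b8 36 74 6d 39) = 7f 65; tag = H(b6 d2 5c 7f 65) = 7751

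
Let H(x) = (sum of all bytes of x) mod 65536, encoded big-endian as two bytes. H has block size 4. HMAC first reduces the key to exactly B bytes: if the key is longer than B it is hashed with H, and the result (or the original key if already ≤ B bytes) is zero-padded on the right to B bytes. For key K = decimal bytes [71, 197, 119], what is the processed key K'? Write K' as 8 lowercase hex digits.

47c57700

Key decimal bytes [71, 197, 119] = 47 c5 77 is 3 bytes ≤ B = 4; zero-pad to 4 bytes: K' = 47 c5 77 00.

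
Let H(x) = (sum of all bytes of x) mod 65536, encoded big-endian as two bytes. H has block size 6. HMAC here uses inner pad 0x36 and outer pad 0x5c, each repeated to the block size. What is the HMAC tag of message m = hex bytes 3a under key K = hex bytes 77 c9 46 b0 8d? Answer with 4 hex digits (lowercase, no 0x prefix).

Key hex bytes 77 c9 46 b0 8d is 5 bytes ≤ B = 6; zero-pad to 6 bytes: K' = 77 c9 46 b0 8d 00.
K' ⊕ ipad = 41 ff 70 86 bb 36.  K' ⊕ opad = 2b 95 1a ec d1 5c.
Inner input = (K'⊕ipad) ∥ m = 41 ff 70 86 bb 36 ∥ 3a.
Inner hash: sum = 65+255+112+134+187+54+58 = 865 → 03 61.
Outer input = (K'⊕opad) ∥ inner = 2b 95 1a ec d1 5c ∥ 03 61.
Outer hash (tag): sum = 43+149+26+236+209+92+3+97 = 855 → 03 57.

0357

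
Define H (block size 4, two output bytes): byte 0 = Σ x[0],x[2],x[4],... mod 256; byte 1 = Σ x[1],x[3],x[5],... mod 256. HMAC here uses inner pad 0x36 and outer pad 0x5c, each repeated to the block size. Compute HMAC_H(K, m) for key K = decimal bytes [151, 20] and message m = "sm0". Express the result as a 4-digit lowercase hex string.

a169

Key decimal bytes [151, 20] = 97 14 is 2 bytes ≤ B = 4; zero-pad to 4 bytes: K' = 97 14 00 00.
K' ⊕ ipad = a1 22 36 36.  K' ⊕ opad = cb 48 5c 5c.
Inner input = (K'⊕ipad) ∥ m = a1 22 36 36 ∥ 73 6d 30.
Inner hash: even-index sum = 378 mod 256 = 122; odd-index sum = 197 mod 256 = 197 → 7a c5.
Outer input = (K'⊕opad) ∥ inner = cb 48 5c 5c ∥ 7a c5.
Outer hash (tag): even-index sum = 417 mod 256 = 161; odd-index sum = 361 mod 256 = 105 → a1 69.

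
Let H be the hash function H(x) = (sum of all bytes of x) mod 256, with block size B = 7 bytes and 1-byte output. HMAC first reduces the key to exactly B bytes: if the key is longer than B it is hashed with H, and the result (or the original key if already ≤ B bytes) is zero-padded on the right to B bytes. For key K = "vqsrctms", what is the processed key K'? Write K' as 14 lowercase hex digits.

83000000000000

|K| = 8 > B = 7, so first hash the key.
H(K): sum = 118+113+115+114+99+116+109+115 = 899; mod 256 = 131 → 83.
Zero-pad H(K) = 83 to 7 bytes: K' = 83 00 00 00 00 00 00.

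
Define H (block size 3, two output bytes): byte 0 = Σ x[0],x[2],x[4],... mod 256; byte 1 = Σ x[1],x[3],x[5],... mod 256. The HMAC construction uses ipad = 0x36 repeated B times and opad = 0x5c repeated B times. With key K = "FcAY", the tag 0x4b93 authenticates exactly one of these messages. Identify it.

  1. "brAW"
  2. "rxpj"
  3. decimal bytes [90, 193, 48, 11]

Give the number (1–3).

Key "FcAY" = 46 63 41 59 is 4 bytes > B = 3, so hash it first: H(key) = 87 bc, then zero-pad to 3 bytes: K' = 87 bc 00.
K' ⊕ ipad = b1 8a 36; K' ⊕ opad = db e0 5c.
m1: inner = H(b1 8a 36 62 72 41 57) = b0 2d; tag = H(db e0 5c b0 2d) = 6490
m2: inner = H(b1 8a 36 72 78 70 6a) = c9 6c; tag = H(db e0 5c c9 6c) = a3a9
m3: inner = H(b1 8a 36 5a c1 30 0b) = b3 14; tag = H(db e0 5c b3 14) = 4b93 ← matches

3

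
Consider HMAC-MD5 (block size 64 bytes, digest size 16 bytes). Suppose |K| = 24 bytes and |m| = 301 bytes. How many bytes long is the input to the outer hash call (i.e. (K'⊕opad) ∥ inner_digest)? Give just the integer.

Key is 24 ≤ 64 bytes, zero-padded: |K'| = 64.
Outer input = (K'⊕opad) ∥ H(inner) → 64 + 16 = 80 bytes.

80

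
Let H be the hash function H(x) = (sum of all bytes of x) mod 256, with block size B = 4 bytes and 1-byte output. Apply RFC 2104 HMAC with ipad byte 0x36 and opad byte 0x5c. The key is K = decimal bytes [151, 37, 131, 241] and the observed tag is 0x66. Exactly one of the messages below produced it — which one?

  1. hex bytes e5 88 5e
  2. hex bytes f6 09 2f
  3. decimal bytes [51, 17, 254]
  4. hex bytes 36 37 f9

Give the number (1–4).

Key decimal bytes [151, 37, 131, 241] = 97 25 83 f1 is exactly B = 4 bytes: K' = 97 25 83 f1.
K' ⊕ ipad = a1 13 b5 c7; K' ⊕ opad = cb 79 df ad.
m1: inner = H(a1 13 b5 c7 e5 88 5e) = fb; tag = H(cb 79 df ad fb) = cb
m2: inner = H(a1 13 b5 c7 f6 09 2f) = 5e; tag = H(cb 79 df ad 5e) = 2e
m3: inner = H(a1 13 b5 c7 33 11 fe) = 72; tag = H(cb 79 df ad 72) = 42
m4: inner = H(a1 13 b5 c7 36 37 f9) = 96; tag = H(cb 79 df ad 96) = 66 ← matches

4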